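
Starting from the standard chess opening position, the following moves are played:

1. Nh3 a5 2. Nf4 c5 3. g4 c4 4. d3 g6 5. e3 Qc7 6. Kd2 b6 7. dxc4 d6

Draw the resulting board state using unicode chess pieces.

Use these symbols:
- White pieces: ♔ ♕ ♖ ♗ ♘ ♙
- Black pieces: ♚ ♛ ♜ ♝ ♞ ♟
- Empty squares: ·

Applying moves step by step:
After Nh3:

♜ ♞ ♝ ♛ ♚ ♝ ♞ ♜
♟ ♟ ♟ ♟ ♟ ♟ ♟ ♟
· · · · · · · ·
· · · · · · · ·
· · · · · · · ·
· · · · · · · ♘
♙ ♙ ♙ ♙ ♙ ♙ ♙ ♙
♖ ♘ ♗ ♕ ♔ ♗ · ♖


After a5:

♜ ♞ ♝ ♛ ♚ ♝ ♞ ♜
· ♟ ♟ ♟ ♟ ♟ ♟ ♟
· · · · · · · ·
♟ · · · · · · ·
· · · · · · · ·
· · · · · · · ♘
♙ ♙ ♙ ♙ ♙ ♙ ♙ ♙
♖ ♘ ♗ ♕ ♔ ♗ · ♖


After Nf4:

♜ ♞ ♝ ♛ ♚ ♝ ♞ ♜
· ♟ ♟ ♟ ♟ ♟ ♟ ♟
· · · · · · · ·
♟ · · · · · · ·
· · · · · ♘ · ·
· · · · · · · ·
♙ ♙ ♙ ♙ ♙ ♙ ♙ ♙
♖ ♘ ♗ ♕ ♔ ♗ · ♖


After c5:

♜ ♞ ♝ ♛ ♚ ♝ ♞ ♜
· ♟ · ♟ ♟ ♟ ♟ ♟
· · · · · · · ·
♟ · ♟ · · · · ·
· · · · · ♘ · ·
· · · · · · · ·
♙ ♙ ♙ ♙ ♙ ♙ ♙ ♙
♖ ♘ ♗ ♕ ♔ ♗ · ♖


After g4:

♜ ♞ ♝ ♛ ♚ ♝ ♞ ♜
· ♟ · ♟ ♟ ♟ ♟ ♟
· · · · · · · ·
♟ · ♟ · · · · ·
· · · · · ♘ ♙ ·
· · · · · · · ·
♙ ♙ ♙ ♙ ♙ ♙ · ♙
♖ ♘ ♗ ♕ ♔ ♗ · ♖


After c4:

♜ ♞ ♝ ♛ ♚ ♝ ♞ ♜
· ♟ · ♟ ♟ ♟ ♟ ♟
· · · · · · · ·
♟ · · · · · · ·
· · ♟ · · ♘ ♙ ·
· · · · · · · ·
♙ ♙ ♙ ♙ ♙ ♙ · ♙
♖ ♘ ♗ ♕ ♔ ♗ · ♖


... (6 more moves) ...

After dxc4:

♜ ♞ ♝ · ♚ ♝ ♞ ♜
· · ♛ ♟ ♟ ♟ · ♟
· ♟ · · · · ♟ ·
♟ · · · · · · ·
· · ♙ · · ♘ ♙ ·
· · · · ♙ · · ·
♙ ♙ ♙ ♔ · ♙ · ♙
♖ ♘ ♗ ♕ · ♗ · ♖


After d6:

♜ ♞ ♝ · ♚ ♝ ♞ ♜
· · ♛ · ♟ ♟ · ♟
· ♟ · ♟ · · ♟ ·
♟ · · · · · · ·
· · ♙ · · ♘ ♙ ·
· · · · ♙ · · ·
♙ ♙ ♙ ♔ · ♙ · ♙
♖ ♘ ♗ ♕ · ♗ · ♖



  a b c d e f g h
  ─────────────────
8│♜ ♞ ♝ · ♚ ♝ ♞ ♜│8
7│· · ♛ · ♟ ♟ · ♟│7
6│· ♟ · ♟ · · ♟ ·│6
5│♟ · · · · · · ·│5
4│· · ♙ · · ♘ ♙ ·│4
3│· · · · ♙ · · ·│3
2│♙ ♙ ♙ ♔ · ♙ · ♙│2
1│♖ ♘ ♗ ♕ · ♗ · ♖│1
  ─────────────────
  a b c d e f g h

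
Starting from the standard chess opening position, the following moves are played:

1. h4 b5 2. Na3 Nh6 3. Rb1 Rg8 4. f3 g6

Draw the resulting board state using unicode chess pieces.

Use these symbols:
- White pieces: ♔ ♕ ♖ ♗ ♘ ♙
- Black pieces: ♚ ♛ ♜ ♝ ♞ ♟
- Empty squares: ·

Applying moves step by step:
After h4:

♜ ♞ ♝ ♛ ♚ ♝ ♞ ♜
♟ ♟ ♟ ♟ ♟ ♟ ♟ ♟
· · · · · · · ·
· · · · · · · ·
· · · · · · · ♙
· · · · · · · ·
♙ ♙ ♙ ♙ ♙ ♙ ♙ ·
♖ ♘ ♗ ♕ ♔ ♗ ♘ ♖


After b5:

♜ ♞ ♝ ♛ ♚ ♝ ♞ ♜
♟ · ♟ ♟ ♟ ♟ ♟ ♟
· · · · · · · ·
· ♟ · · · · · ·
· · · · · · · ♙
· · · · · · · ·
♙ ♙ ♙ ♙ ♙ ♙ ♙ ·
♖ ♘ ♗ ♕ ♔ ♗ ♘ ♖


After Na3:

♜ ♞ ♝ ♛ ♚ ♝ ♞ ♜
♟ · ♟ ♟ ♟ ♟ ♟ ♟
· · · · · · · ·
· ♟ · · · · · ·
· · · · · · · ♙
♘ · · · · · · ·
♙ ♙ ♙ ♙ ♙ ♙ ♙ ·
♖ · ♗ ♕ ♔ ♗ ♘ ♖


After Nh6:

♜ ♞ ♝ ♛ ♚ ♝ · ♜
♟ · ♟ ♟ ♟ ♟ ♟ ♟
· · · · · · · ♞
· ♟ · · · · · ·
· · · · · · · ♙
♘ · · · · · · ·
♙ ♙ ♙ ♙ ♙ ♙ ♙ ·
♖ · ♗ ♕ ♔ ♗ ♘ ♖


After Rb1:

♜ ♞ ♝ ♛ ♚ ♝ · ♜
♟ · ♟ ♟ ♟ ♟ ♟ ♟
· · · · · · · ♞
· ♟ · · · · · ·
· · · · · · · ♙
♘ · · · · · · ·
♙ ♙ ♙ ♙ ♙ ♙ ♙ ·
· ♖ ♗ ♕ ♔ ♗ ♘ ♖


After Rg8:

♜ ♞ ♝ ♛ ♚ ♝ ♜ ·
♟ · ♟ ♟ ♟ ♟ ♟ ♟
· · · · · · · ♞
· ♟ · · · · · ·
· · · · · · · ♙
♘ · · · · · · ·
♙ ♙ ♙ ♙ ♙ ♙ ♙ ·
· ♖ ♗ ♕ ♔ ♗ ♘ ♖


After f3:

♜ ♞ ♝ ♛ ♚ ♝ ♜ ·
♟ · ♟ ♟ ♟ ♟ ♟ ♟
· · · · · · · ♞
· ♟ · · · · · ·
· · · · · · · ♙
♘ · · · · ♙ · ·
♙ ♙ ♙ ♙ ♙ · ♙ ·
· ♖ ♗ ♕ ♔ ♗ ♘ ♖


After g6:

♜ ♞ ♝ ♛ ♚ ♝ ♜ ·
♟ · ♟ ♟ ♟ ♟ · ♟
· · · · · · ♟ ♞
· ♟ · · · · · ·
· · · · · · · ♙
♘ · · · · ♙ · ·
♙ ♙ ♙ ♙ ♙ · ♙ ·
· ♖ ♗ ♕ ♔ ♗ ♘ ♖



  a b c d e f g h
  ─────────────────
8│♜ ♞ ♝ ♛ ♚ ♝ ♜ ·│8
7│♟ · ♟ ♟ ♟ ♟ · ♟│7
6│· · · · · · ♟ ♞│6
5│· ♟ · · · · · ·│5
4│· · · · · · · ♙│4
3│♘ · · · · ♙ · ·│3
2│♙ ♙ ♙ ♙ ♙ · ♙ ·│2
1│· ♖ ♗ ♕ ♔ ♗ ♘ ♖│1
  ─────────────────
  a b c d e f g h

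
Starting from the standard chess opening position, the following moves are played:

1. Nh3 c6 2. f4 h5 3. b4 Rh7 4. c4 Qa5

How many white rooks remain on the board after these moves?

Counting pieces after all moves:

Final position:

  a b c d e f g h
  ─────────────────
8│♜ ♞ ♝ · ♚ ♝ ♞ ·│8
7│♟ ♟ · ♟ ♟ ♟ ♟ ♜│7
6│· · ♟ · · · · ·│6
5│♛ · · · · · · ♟│5
4│· ♙ ♙ · · ♙ · ·│4
3│· · · · · · · ♘│3
2│♙ · · ♙ ♙ · ♙ ♙│2
1│♖ ♘ ♗ ♕ ♔ ♗ · ♖│1
  ─────────────────
  a b c d e f g h


2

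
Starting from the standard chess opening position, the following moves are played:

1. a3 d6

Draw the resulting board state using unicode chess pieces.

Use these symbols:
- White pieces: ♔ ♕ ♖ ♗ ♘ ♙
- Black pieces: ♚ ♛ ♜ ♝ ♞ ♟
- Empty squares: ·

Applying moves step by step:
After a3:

♜ ♞ ♝ ♛ ♚ ♝ ♞ ♜
♟ ♟ ♟ ♟ ♟ ♟ ♟ ♟
· · · · · · · ·
· · · · · · · ·
· · · · · · · ·
♙ · · · · · · ·
· ♙ ♙ ♙ ♙ ♙ ♙ ♙
♖ ♘ ♗ ♕ ♔ ♗ ♘ ♖


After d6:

♜ ♞ ♝ ♛ ♚ ♝ ♞ ♜
♟ ♟ ♟ · ♟ ♟ ♟ ♟
· · · ♟ · · · ·
· · · · · · · ·
· · · · · · · ·
♙ · · · · · · ·
· ♙ ♙ ♙ ♙ ♙ ♙ ♙
♖ ♘ ♗ ♕ ♔ ♗ ♘ ♖



  a b c d e f g h
  ─────────────────
8│♜ ♞ ♝ ♛ ♚ ♝ ♞ ♜│8
7│♟ ♟ ♟ · ♟ ♟ ♟ ♟│7
6│· · · ♟ · · · ·│6
5│· · · · · · · ·│5
4│· · · · · · · ·│4
3│♙ · · · · · · ·│3
2│· ♙ ♙ ♙ ♙ ♙ ♙ ♙│2
1│♖ ♘ ♗ ♕ ♔ ♗ ♘ ♖│1
  ─────────────────
  a b c d e f g h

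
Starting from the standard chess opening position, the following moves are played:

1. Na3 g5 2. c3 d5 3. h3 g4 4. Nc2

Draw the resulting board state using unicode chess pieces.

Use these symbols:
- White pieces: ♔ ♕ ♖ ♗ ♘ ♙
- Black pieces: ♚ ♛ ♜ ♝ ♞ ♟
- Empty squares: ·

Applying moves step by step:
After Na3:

♜ ♞ ♝ ♛ ♚ ♝ ♞ ♜
♟ ♟ ♟ ♟ ♟ ♟ ♟ ♟
· · · · · · · ·
· · · · · · · ·
· · · · · · · ·
♘ · · · · · · ·
♙ ♙ ♙ ♙ ♙ ♙ ♙ ♙
♖ · ♗ ♕ ♔ ♗ ♘ ♖


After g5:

♜ ♞ ♝ ♛ ♚ ♝ ♞ ♜
♟ ♟ ♟ ♟ ♟ ♟ · ♟
· · · · · · · ·
· · · · · · ♟ ·
· · · · · · · ·
♘ · · · · · · ·
♙ ♙ ♙ ♙ ♙ ♙ ♙ ♙
♖ · ♗ ♕ ♔ ♗ ♘ ♖


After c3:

♜ ♞ ♝ ♛ ♚ ♝ ♞ ♜
♟ ♟ ♟ ♟ ♟ ♟ · ♟
· · · · · · · ·
· · · · · · ♟ ·
· · · · · · · ·
♘ · ♙ · · · · ·
♙ ♙ · ♙ ♙ ♙ ♙ ♙
♖ · ♗ ♕ ♔ ♗ ♘ ♖


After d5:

♜ ♞ ♝ ♛ ♚ ♝ ♞ ♜
♟ ♟ ♟ · ♟ ♟ · ♟
· · · · · · · ·
· · · ♟ · · ♟ ·
· · · · · · · ·
♘ · ♙ · · · · ·
♙ ♙ · ♙ ♙ ♙ ♙ ♙
♖ · ♗ ♕ ♔ ♗ ♘ ♖


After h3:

♜ ♞ ♝ ♛ ♚ ♝ ♞ ♜
♟ ♟ ♟ · ♟ ♟ · ♟
· · · · · · · ·
· · · ♟ · · ♟ ·
· · · · · · · ·
♘ · ♙ · · · · ♙
♙ ♙ · ♙ ♙ ♙ ♙ ·
♖ · ♗ ♕ ♔ ♗ ♘ ♖


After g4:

♜ ♞ ♝ ♛ ♚ ♝ ♞ ♜
♟ ♟ ♟ · ♟ ♟ · ♟
· · · · · · · ·
· · · ♟ · · · ·
· · · · · · ♟ ·
♘ · ♙ · · · · ♙
♙ ♙ · ♙ ♙ ♙ ♙ ·
♖ · ♗ ♕ ♔ ♗ ♘ ♖


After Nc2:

♜ ♞ ♝ ♛ ♚ ♝ ♞ ♜
♟ ♟ ♟ · ♟ ♟ · ♟
· · · · · · · ·
· · · ♟ · · · ·
· · · · · · ♟ ·
· · ♙ · · · · ♙
♙ ♙ ♘ ♙ ♙ ♙ ♙ ·
♖ · ♗ ♕ ♔ ♗ ♘ ♖



  a b c d e f g h
  ─────────────────
8│♜ ♞ ♝ ♛ ♚ ♝ ♞ ♜│8
7│♟ ♟ ♟ · ♟ ♟ · ♟│7
6│· · · · · · · ·│6
5│· · · ♟ · · · ·│5
4│· · · · · · ♟ ·│4
3│· · ♙ · · · · ♙│3
2│♙ ♙ ♘ ♙ ♙ ♙ ♙ ·│2
1│♖ · ♗ ♕ ♔ ♗ ♘ ♖│1
  ─────────────────
  a b c d e f g h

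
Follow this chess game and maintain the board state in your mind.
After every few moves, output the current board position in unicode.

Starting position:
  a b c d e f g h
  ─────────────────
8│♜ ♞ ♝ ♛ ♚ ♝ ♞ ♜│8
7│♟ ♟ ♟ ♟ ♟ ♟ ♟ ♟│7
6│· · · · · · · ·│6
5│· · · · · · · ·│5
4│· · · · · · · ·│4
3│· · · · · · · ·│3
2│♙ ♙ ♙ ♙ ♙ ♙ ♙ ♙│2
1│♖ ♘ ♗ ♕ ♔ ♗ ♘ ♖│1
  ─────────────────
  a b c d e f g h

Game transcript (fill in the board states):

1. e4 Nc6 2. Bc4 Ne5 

  a b c d e f g h
  ─────────────────
8│♜ · ♝ ♛ ♚ ♝ ♞ ♜│8
7│♟ ♟ ♟ ♟ ♟ ♟ ♟ ♟│7
6│· · · · · · · ·│6
5│· · · · ♞ · · ·│5
4│· · ♗ · ♙ · · ·│4
3│· · · · · · · ·│3
2│♙ ♙ ♙ ♙ · ♙ ♙ ♙│2
1│♖ ♘ ♗ ♕ ♔ · ♘ ♖│1
  ─────────────────
  a b c d e f g h

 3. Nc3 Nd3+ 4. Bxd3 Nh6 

  a b c d e f g h
  ─────────────────
8│♜ · ♝ ♛ ♚ ♝ · ♜│8
7│♟ ♟ ♟ ♟ ♟ ♟ ♟ ♟│7
6│· · · · · · · ♞│6
5│· · · · · · · ·│5
4│· · · · ♙ · · ·│4
3│· · ♘ ♗ · · · ·│3
2│♙ ♙ ♙ ♙ · ♙ ♙ ♙│2
1│♖ · ♗ ♕ ♔ · ♘ ♖│1
  ─────────────────
  a b c d e f g h

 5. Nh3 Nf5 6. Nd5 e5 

  a b c d e f g h
  ─────────────────
8│♜ · ♝ ♛ ♚ ♝ · ♜│8
7│♟ ♟ ♟ ♟ · ♟ ♟ ♟│7
6│· · · · · · · ·│6
5│· · · ♘ ♟ ♞ · ·│5
4│· · · · ♙ · · ·│4
3│· · · ♗ · · · ♘│3
2│♙ ♙ ♙ ♙ · ♙ ♙ ♙│2
1│♖ · ♗ ♕ ♔ · · ♖│1
  ─────────────────
  a b c d e f g h

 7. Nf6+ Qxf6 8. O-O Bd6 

  a b c d e f g h
  ─────────────────
8│♜ · ♝ · ♚ · · ♜│8
7│♟ ♟ ♟ ♟ · ♟ ♟ ♟│7
6│· · · ♝ · ♛ · ·│6
5│· · · · ♟ ♞ · ·│5
4│· · · · ♙ · · ·│4
3│· · · ♗ · · · ♘│3
2│♙ ♙ ♙ ♙ · ♙ ♙ ♙│2
1│♖ · ♗ ♕ · ♖ ♔ ·│1
  ─────────────────
  a b c d e f g h



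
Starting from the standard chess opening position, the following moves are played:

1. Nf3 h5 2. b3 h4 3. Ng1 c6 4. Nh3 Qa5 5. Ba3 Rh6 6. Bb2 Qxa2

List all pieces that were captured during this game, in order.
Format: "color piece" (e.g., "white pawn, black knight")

Tracking captures:
  Qxa2: captured white pawn

white pawn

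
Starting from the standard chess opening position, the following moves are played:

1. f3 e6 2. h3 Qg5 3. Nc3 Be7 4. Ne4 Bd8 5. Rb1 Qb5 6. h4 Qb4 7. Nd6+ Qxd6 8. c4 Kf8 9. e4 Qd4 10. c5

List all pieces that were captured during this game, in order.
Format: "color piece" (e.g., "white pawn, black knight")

Tracking captures:
  Qxd6: captured white knight

white knight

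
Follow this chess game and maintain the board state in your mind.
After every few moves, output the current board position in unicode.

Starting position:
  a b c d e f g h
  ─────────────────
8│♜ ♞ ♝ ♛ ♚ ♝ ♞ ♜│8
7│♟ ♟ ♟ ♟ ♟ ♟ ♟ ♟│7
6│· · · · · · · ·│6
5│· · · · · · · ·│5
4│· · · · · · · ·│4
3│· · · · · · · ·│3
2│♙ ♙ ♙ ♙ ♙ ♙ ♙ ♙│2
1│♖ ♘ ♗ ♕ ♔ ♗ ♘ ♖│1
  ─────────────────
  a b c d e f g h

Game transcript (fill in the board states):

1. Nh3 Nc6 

  a b c d e f g h
  ─────────────────
8│♜ · ♝ ♛ ♚ ♝ ♞ ♜│8
7│♟ ♟ ♟ ♟ ♟ ♟ ♟ ♟│7
6│· · ♞ · · · · ·│6
5│· · · · · · · ·│5
4│· · · · · · · ·│4
3│· · · · · · · ♘│3
2│♙ ♙ ♙ ♙ ♙ ♙ ♙ ♙│2
1│♖ ♘ ♗ ♕ ♔ ♗ · ♖│1
  ─────────────────
  a b c d e f g h

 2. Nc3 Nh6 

  a b c d e f g h
  ─────────────────
8│♜ · ♝ ♛ ♚ ♝ · ♜│8
7│♟ ♟ ♟ ♟ ♟ ♟ ♟ ♟│7
6│· · ♞ · · · · ♞│6
5│· · · · · · · ·│5
4│· · · · · · · ·│4
3│· · ♘ · · · · ♘│3
2│♙ ♙ ♙ ♙ ♙ ♙ ♙ ♙│2
1│♖ · ♗ ♕ ♔ ♗ · ♖│1
  ─────────────────
  a b c d e f g h

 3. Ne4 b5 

  a b c d e f g h
  ─────────────────
8│♜ · ♝ ♛ ♚ ♝ · ♜│8
7│♟ · ♟ ♟ ♟ ♟ ♟ ♟│7
6│· · ♞ · · · · ♞│6
5│· ♟ · · · · · ·│5
4│· · · · ♘ · · ·│4
3│· · · · · · · ♘│3
2│♙ ♙ ♙ ♙ ♙ ♙ ♙ ♙│2
1│♖ · ♗ ♕ ♔ ♗ · ♖│1
  ─────────────────
  a b c d e f g h

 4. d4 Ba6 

  a b c d e f g h
  ─────────────────
8│♜ · · ♛ ♚ ♝ · ♜│8
7│♟ · ♟ ♟ ♟ ♟ ♟ ♟│7
6│♝ · ♞ · · · · ♞│6
5│· ♟ · · · · · ·│5
4│· · · ♙ ♘ · · ·│4
3│· · · · · · · ♘│3
2│♙ ♙ ♙ · ♙ ♙ ♙ ♙│2
1│♖ · ♗ ♕ ♔ ♗ · ♖│1
  ─────────────────
  a b c d e f g h



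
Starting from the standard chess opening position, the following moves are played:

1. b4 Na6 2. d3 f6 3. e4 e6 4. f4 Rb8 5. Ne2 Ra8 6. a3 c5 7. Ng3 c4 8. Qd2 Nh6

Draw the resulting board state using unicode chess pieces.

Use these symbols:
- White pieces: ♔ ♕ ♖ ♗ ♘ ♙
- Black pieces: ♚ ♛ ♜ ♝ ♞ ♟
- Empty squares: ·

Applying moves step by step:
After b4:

♜ ♞ ♝ ♛ ♚ ♝ ♞ ♜
♟ ♟ ♟ ♟ ♟ ♟ ♟ ♟
· · · · · · · ·
· · · · · · · ·
· ♙ · · · · · ·
· · · · · · · ·
♙ · ♙ ♙ ♙ ♙ ♙ ♙
♖ ♘ ♗ ♕ ♔ ♗ ♘ ♖


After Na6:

♜ · ♝ ♛ ♚ ♝ ♞ ♜
♟ ♟ ♟ ♟ ♟ ♟ ♟ ♟
♞ · · · · · · ·
· · · · · · · ·
· ♙ · · · · · ·
· · · · · · · ·
♙ · ♙ ♙ ♙ ♙ ♙ ♙
♖ ♘ ♗ ♕ ♔ ♗ ♘ ♖


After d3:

♜ · ♝ ♛ ♚ ♝ ♞ ♜
♟ ♟ ♟ ♟ ♟ ♟ ♟ ♟
♞ · · · · · · ·
· · · · · · · ·
· ♙ · · · · · ·
· · · ♙ · · · ·
♙ · ♙ · ♙ ♙ ♙ ♙
♖ ♘ ♗ ♕ ♔ ♗ ♘ ♖


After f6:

♜ · ♝ ♛ ♚ ♝ ♞ ♜
♟ ♟ ♟ ♟ ♟ · ♟ ♟
♞ · · · · ♟ · ·
· · · · · · · ·
· ♙ · · · · · ·
· · · ♙ · · · ·
♙ · ♙ · ♙ ♙ ♙ ♙
♖ ♘ ♗ ♕ ♔ ♗ ♘ ♖


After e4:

♜ · ♝ ♛ ♚ ♝ ♞ ♜
♟ ♟ ♟ ♟ ♟ · ♟ ♟
♞ · · · · ♟ · ·
· · · · · · · ·
· ♙ · · ♙ · · ·
· · · ♙ · · · ·
♙ · ♙ · · ♙ ♙ ♙
♖ ♘ ♗ ♕ ♔ ♗ ♘ ♖


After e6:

♜ · ♝ ♛ ♚ ♝ ♞ ♜
♟ ♟ ♟ ♟ · · ♟ ♟
♞ · · · ♟ ♟ · ·
· · · · · · · ·
· ♙ · · ♙ · · ·
· · · ♙ · · · ·
♙ · ♙ · · ♙ ♙ ♙
♖ ♘ ♗ ♕ ♔ ♗ ♘ ♖


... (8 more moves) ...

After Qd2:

♜ · ♝ ♛ ♚ ♝ ♞ ♜
♟ ♟ · ♟ · · ♟ ♟
♞ · · · ♟ ♟ · ·
· · · · · · · ·
· ♙ ♟ · ♙ ♙ · ·
♙ · · ♙ · · ♘ ·
· · ♙ ♕ · · ♙ ♙
♖ ♘ ♗ · ♔ ♗ · ♖


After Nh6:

♜ · ♝ ♛ ♚ ♝ · ♜
♟ ♟ · ♟ · · ♟ ♟
♞ · · · ♟ ♟ · ♞
· · · · · · · ·
· ♙ ♟ · ♙ ♙ · ·
♙ · · ♙ · · ♘ ·
· · ♙ ♕ · · ♙ ♙
♖ ♘ ♗ · ♔ ♗ · ♖



  a b c d e f g h
  ─────────────────
8│♜ · ♝ ♛ ♚ ♝ · ♜│8
7│♟ ♟ · ♟ · · ♟ ♟│7
6│♞ · · · ♟ ♟ · ♞│6
5│· · · · · · · ·│5
4│· ♙ ♟ · ♙ ♙ · ·│4
3│♙ · · ♙ · · ♘ ·│3
2│· · ♙ ♕ · · ♙ ♙│2
1│♖ ♘ ♗ · ♔ ♗ · ♖│1
  ─────────────────
  a b c d e f g h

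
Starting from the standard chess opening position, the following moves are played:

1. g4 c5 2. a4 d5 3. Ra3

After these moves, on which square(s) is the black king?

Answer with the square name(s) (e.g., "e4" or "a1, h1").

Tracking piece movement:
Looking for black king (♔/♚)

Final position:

  a b c d e f g h
  ─────────────────
8│♜ ♞ ♝ ♛ ♚ ♝ ♞ ♜│8
7│♟ ♟ · · ♟ ♟ ♟ ♟│7
6│· · · · · · · ·│6
5│· · ♟ ♟ · · · ·│5
4│♙ · · · · · ♙ ·│4
3│♖ · · · · · · ·│3
2│· ♙ ♙ ♙ ♙ ♙ · ♙│2
1│· ♘ ♗ ♕ ♔ ♗ ♘ ♖│1
  ─────────────────
  a b c d e f g h


e8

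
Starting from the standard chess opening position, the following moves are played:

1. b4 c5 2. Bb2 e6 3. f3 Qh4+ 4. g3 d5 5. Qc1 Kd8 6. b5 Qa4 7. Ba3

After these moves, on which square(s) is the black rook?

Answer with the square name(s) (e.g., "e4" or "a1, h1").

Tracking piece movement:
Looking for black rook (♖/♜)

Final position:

  a b c d e f g h
  ─────────────────
8│♜ ♞ ♝ ♚ · ♝ ♞ ♜│8
7│♟ ♟ · · · ♟ ♟ ♟│7
6│· · · · ♟ · · ·│6
5│· ♙ ♟ ♟ · · · ·│5
4│♛ · · · · · · ·│4
3│♗ · · · · ♙ ♙ ·│3
2│♙ · ♙ ♙ ♙ · · ♙│2
1│♖ ♘ ♕ · ♔ ♗ ♘ ♖│1
  ─────────────────
  a b c d e f g h


a8, h8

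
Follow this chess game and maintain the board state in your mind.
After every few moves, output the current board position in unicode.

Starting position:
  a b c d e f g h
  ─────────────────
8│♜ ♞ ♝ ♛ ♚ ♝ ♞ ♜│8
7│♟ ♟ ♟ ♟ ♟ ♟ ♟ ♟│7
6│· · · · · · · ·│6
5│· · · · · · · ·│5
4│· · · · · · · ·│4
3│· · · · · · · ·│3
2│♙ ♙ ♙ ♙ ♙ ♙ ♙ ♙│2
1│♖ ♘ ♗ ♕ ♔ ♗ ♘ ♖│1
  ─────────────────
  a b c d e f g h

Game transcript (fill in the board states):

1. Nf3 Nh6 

  a b c d e f g h
  ─────────────────
8│♜ ♞ ♝ ♛ ♚ ♝ · ♜│8
7│♟ ♟ ♟ ♟ ♟ ♟ ♟ ♟│7
6│· · · · · · · ♞│6
5│· · · · · · · ·│5
4│· · · · · · · ·│4
3│· · · · · ♘ · ·│3
2│♙ ♙ ♙ ♙ ♙ ♙ ♙ ♙│2
1│♖ ♘ ♗ ♕ ♔ ♗ · ♖│1
  ─────────────────
  a b c d e f g h

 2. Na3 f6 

  a b c d e f g h
  ─────────────────
8│♜ ♞ ♝ ♛ ♚ ♝ · ♜│8
7│♟ ♟ ♟ ♟ ♟ · ♟ ♟│7
6│· · · · · ♟ · ♞│6
5│· · · · · · · ·│5
4│· · · · · · · ·│4
3│♘ · · · · ♘ · ·│3
2│♙ ♙ ♙ ♙ ♙ ♙ ♙ ♙│2
1│♖ · ♗ ♕ ♔ ♗ · ♖│1
  ─────────────────
  a b c d e f g h

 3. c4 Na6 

  a b c d e f g h
  ─────────────────
8│♜ · ♝ ♛ ♚ ♝ · ♜│8
7│♟ ♟ ♟ ♟ ♟ · ♟ ♟│7
6│♞ · · · · ♟ · ♞│6
5│· · · · · · · ·│5
4│· · ♙ · · · · ·│4
3│♘ · · · · ♘ · ·│3
2│♙ ♙ · ♙ ♙ ♙ ♙ ♙│2
1│♖ · ♗ ♕ ♔ ♗ · ♖│1
  ─────────────────
  a b c d e f g h

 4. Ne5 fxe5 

  a b c d e f g h
  ─────────────────
8│♜ · ♝ ♛ ♚ ♝ · ♜│8
7│♟ ♟ ♟ ♟ ♟ · ♟ ♟│7
6│♞ · · · · · · ♞│6
5│· · · · ♟ · · ·│5
4│· · ♙ · · · · ·│4
3│♘ · · · · · · ·│3
2│♙ ♙ · ♙ ♙ ♙ ♙ ♙│2
1│♖ · ♗ ♕ ♔ ♗ · ♖│1
  ─────────────────
  a b c d e f g h

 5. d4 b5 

  a b c d e f g h
  ─────────────────
8│♜ · ♝ ♛ ♚ ♝ · ♜│8
7│♟ · ♟ ♟ ♟ · ♟ ♟│7
6│♞ · · · · · · ♞│6
5│· ♟ · · ♟ · · ·│5
4│· · ♙ ♙ · · · ·│4
3│♘ · · · · · · ·│3
2│♙ ♙ · · ♙ ♙ ♙ ♙│2
1│♖ · ♗ ♕ ♔ ♗ · ♖│1
  ─────────────────
  a b c d e f g h



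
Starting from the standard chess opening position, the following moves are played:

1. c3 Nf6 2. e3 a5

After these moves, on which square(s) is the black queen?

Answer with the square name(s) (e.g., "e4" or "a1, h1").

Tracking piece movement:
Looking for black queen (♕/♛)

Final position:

  a b c d e f g h
  ─────────────────
8│♜ ♞ ♝ ♛ ♚ ♝ · ♜│8
7│· ♟ ♟ ♟ ♟ ♟ ♟ ♟│7
6│· · · · · ♞ · ·│6
5│♟ · · · · · · ·│5
4│· · · · · · · ·│4
3│· · ♙ · ♙ · · ·│3
2│♙ ♙ · ♙ · ♙ ♙ ♙│2
1│♖ ♘ ♗ ♕ ♔ ♗ ♘ ♖│1
  ─────────────────
  a b c d e f g h


d8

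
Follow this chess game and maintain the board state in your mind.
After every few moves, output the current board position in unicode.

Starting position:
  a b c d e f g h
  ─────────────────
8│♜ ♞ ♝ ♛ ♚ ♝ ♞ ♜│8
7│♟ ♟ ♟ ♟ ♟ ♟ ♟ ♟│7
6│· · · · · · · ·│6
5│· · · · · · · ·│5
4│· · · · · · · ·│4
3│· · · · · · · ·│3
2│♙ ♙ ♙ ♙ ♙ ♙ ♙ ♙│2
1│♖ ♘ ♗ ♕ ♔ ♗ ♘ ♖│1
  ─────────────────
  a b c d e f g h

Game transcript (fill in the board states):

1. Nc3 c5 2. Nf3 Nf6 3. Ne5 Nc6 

  a b c d e f g h
  ─────────────────
8│♜ · ♝ ♛ ♚ ♝ · ♜│8
7│♟ ♟ · ♟ ♟ ♟ ♟ ♟│7
6│· · ♞ · · ♞ · ·│6
5│· · ♟ · ♘ · · ·│5
4│· · · · · · · ·│4
3│· · ♘ · · · · ·│3
2│♙ ♙ ♙ ♙ ♙ ♙ ♙ ♙│2
1│♖ · ♗ ♕ ♔ ♗ · ♖│1
  ─────────────────
  a b c d e f g h

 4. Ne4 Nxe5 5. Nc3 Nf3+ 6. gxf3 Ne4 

  a b c d e f g h
  ─────────────────
8│♜ · ♝ ♛ ♚ ♝ · ♜│8
7│♟ ♟ · ♟ ♟ ♟ ♟ ♟│7
6│· · · · · · · ·│6
5│· · ♟ · · · · ·│5
4│· · · · ♞ · · ·│4
3│· · ♘ · · ♙ · ·│3
2│♙ ♙ ♙ ♙ ♙ ♙ · ♙│2
1│♖ · ♗ ♕ ♔ ♗ · ♖│1
  ─────────────────
  a b c d e f g h

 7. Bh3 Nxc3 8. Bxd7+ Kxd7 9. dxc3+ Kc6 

  a b c d e f g h
  ─────────────────
8│♜ · ♝ ♛ · ♝ · ♜│8
7│♟ ♟ · · ♟ ♟ ♟ ♟│7
6│· · ♚ · · · · ·│6
5│· · ♟ · · · · ·│5
4│· · · · · · · ·│4
3│· · ♙ · · ♙ · ·│3
2│♙ ♙ ♙ · ♙ ♙ · ♙│2
1│♖ · ♗ ♕ ♔ · · ♖│1
  ─────────────────
  a b c d e f g h

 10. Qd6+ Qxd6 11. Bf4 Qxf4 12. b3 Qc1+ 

  a b c d e f g h
  ─────────────────
8│♜ · ♝ · · ♝ · ♜│8
7│♟ ♟ · · ♟ ♟ ♟ ♟│7
6│· · ♚ · · · · ·│6
5│· · ♟ · · · · ·│5
4│· · · · · · · ·│4
3│· ♙ ♙ · · ♙ · ·│3
2│♙ · ♙ · ♙ ♙ · ♙│2
1│♖ · ♛ · ♔ · · ♖│1
  ─────────────────
  a b c d e f g h

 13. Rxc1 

  a b c d e f g h
  ─────────────────
8│♜ · ♝ · · ♝ · ♜│8
7│♟ ♟ · · ♟ ♟ ♟ ♟│7
6│· · ♚ · · · · ·│6
5│· · ♟ · · · · ·│5
4│· · · · · · · ·│4
3│· ♙ ♙ · · ♙ · ·│3
2│♙ · ♙ · ♙ ♙ · ♙│2
1│· · ♖ · ♔ · · ♖│1
  ─────────────────
  a b c d e f g h


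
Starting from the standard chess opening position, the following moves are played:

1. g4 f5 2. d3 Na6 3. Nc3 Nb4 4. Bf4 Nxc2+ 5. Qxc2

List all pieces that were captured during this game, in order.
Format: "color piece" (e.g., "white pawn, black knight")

Tracking captures:
  Nxc2+: captured white pawn
  Qxc2: captured black knight

white pawn, black knight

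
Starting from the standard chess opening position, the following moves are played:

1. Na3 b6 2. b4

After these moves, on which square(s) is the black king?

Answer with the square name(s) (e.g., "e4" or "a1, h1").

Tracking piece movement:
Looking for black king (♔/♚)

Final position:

  a b c d e f g h
  ─────────────────
8│♜ ♞ ♝ ♛ ♚ ♝ ♞ ♜│8
7│♟ · ♟ ♟ ♟ ♟ ♟ ♟│7
6│· ♟ · · · · · ·│6
5│· · · · · · · ·│5
4│· ♙ · · · · · ·│4
3│♘ · · · · · · ·│3
2│♙ · ♙ ♙ ♙ ♙ ♙ ♙│2
1│♖ · ♗ ♕ ♔ ♗ ♘ ♖│1
  ─────────────────
  a b c d e f g h


e8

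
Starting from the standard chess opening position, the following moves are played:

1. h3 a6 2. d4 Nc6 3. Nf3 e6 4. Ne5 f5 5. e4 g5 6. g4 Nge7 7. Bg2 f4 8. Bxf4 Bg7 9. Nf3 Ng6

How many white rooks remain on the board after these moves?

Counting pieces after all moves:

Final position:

  a b c d e f g h
  ─────────────────
8│♜ · ♝ ♛ ♚ · · ♜│8
7│· ♟ ♟ ♟ · · ♝ ♟│7
6│♟ · ♞ · ♟ · ♞ ·│6
5│· · · · · · ♟ ·│5
4│· · · ♙ ♙ ♗ ♙ ·│4
3│· · · · · ♘ · ♙│3
2│♙ ♙ ♙ · · ♙ ♗ ·│2
1│♖ ♘ · ♕ ♔ · · ♖│1
  ─────────────────
  a b c d e f g h


2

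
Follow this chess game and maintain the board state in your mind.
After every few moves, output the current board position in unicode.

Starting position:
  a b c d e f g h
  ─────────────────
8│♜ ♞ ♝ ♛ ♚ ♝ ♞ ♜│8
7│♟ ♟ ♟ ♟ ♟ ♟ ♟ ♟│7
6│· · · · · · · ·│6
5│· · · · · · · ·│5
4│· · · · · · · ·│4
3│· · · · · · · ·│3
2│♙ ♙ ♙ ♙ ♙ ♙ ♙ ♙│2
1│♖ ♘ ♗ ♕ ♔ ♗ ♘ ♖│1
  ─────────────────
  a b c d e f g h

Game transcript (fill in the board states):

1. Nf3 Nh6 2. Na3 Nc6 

  a b c d e f g h
  ─────────────────
8│♜ · ♝ ♛ ♚ ♝ · ♜│8
7│♟ ♟ ♟ ♟ ♟ ♟ ♟ ♟│7
6│· · ♞ · · · · ♞│6
5│· · · · · · · ·│5
4│· · · · · · · ·│4
3│♘ · · · · ♘ · ·│3
2│♙ ♙ ♙ ♙ ♙ ♙ ♙ ♙│2
1│♖ · ♗ ♕ ♔ ♗ · ♖│1
  ─────────────────
  a b c d e f g h

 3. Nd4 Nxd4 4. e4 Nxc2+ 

  a b c d e f g h
  ─────────────────
8│♜ · ♝ ♛ ♚ ♝ · ♜│8
7│♟ ♟ ♟ ♟ ♟ ♟ ♟ ♟│7
6│· · · · · · · ♞│6
5│· · · · · · · ·│5
4│· · · · ♙ · · ·│4
3│♘ · · · · · · ·│3
2│♙ ♙ ♞ ♙ · ♙ ♙ ♙│2
1│♖ · ♗ ♕ ♔ ♗ · ♖│1
  ─────────────────
  a b c d e f g h

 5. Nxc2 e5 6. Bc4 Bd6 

  a b c d e f g h
  ─────────────────
8│♜ · ♝ ♛ ♚ · · ♜│8
7│♟ ♟ ♟ ♟ · ♟ ♟ ♟│7
6│· · · ♝ · · · ♞│6
5│· · · · ♟ · · ·│5
4│· · ♗ · ♙ · · ·│4
3│· · · · · · · ·│3
2│♙ ♙ ♘ ♙ · ♙ ♙ ♙│2
1│♖ · ♗ ♕ ♔ · · ♖│1
  ─────────────────
  a b c d e f g h

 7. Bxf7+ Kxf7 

  a b c d e f g h
  ─────────────────
8│♜ · ♝ ♛ · · · ♜│8
7│♟ ♟ ♟ ♟ · ♚ ♟ ♟│7
6│· · · ♝ · · · ♞│6
5│· · · · ♟ · · ·│5
4│· · · · ♙ · · ·│4
3│· · · · · · · ·│3
2│♙ ♙ ♘ ♙ · ♙ ♙ ♙│2
1│♖ · ♗ ♕ ♔ · · ♖│1
  ─────────────────
  a b c d e f g h


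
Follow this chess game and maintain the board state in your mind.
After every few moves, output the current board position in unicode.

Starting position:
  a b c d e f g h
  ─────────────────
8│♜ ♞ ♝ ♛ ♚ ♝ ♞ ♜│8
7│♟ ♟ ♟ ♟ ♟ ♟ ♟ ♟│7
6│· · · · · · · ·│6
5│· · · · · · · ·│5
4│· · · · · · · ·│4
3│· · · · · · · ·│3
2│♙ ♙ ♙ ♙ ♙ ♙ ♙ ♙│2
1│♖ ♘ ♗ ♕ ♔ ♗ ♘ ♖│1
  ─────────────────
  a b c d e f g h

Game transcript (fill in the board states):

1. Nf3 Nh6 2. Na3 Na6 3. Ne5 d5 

  a b c d e f g h
  ─────────────────
8│♜ · ♝ ♛ ♚ ♝ · ♜│8
7│♟ ♟ ♟ · ♟ ♟ ♟ ♟│7
6│♞ · · · · · · ♞│6
5│· · · ♟ ♘ · · ·│5
4│· · · · · · · ·│4
3│♘ · · · · · · ·│3
2│♙ ♙ ♙ ♙ ♙ ♙ ♙ ♙│2
1│♖ · ♗ ♕ ♔ ♗ · ♖│1
  ─────────────────
  a b c d e f g h

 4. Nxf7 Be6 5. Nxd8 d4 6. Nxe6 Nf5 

  a b c d e f g h
  ─────────────────
8│♜ · · · ♚ ♝ · ♜│8
7│♟ ♟ ♟ · ♟ · ♟ ♟│7
6│♞ · · · ♘ · · ·│6
5│· · · · · ♞ · ·│5
4│· · · ♟ · · · ·│4
3│♘ · · · · · · ·│3
2│♙ ♙ ♙ ♙ ♙ ♙ ♙ ♙│2
1│♖ · ♗ ♕ ♔ ♗ · ♖│1
  ─────────────────
  a b c d e f g h

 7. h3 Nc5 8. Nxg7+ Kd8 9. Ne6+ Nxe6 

  a b c d e f g h
  ─────────────────
8│♜ · · ♚ · ♝ · ♜│8
7│♟ ♟ ♟ · ♟ · · ♟│7
6│· · · · ♞ · · ·│6
5│· · · · · ♞ · ·│5
4│· · · ♟ · · · ·│4
3│♘ · · · · · · ♙│3
2│♙ ♙ ♙ ♙ ♙ ♙ ♙ ·│2
1│♖ · ♗ ♕ ♔ ♗ · ♖│1
  ─────────────────
  a b c d e f g h

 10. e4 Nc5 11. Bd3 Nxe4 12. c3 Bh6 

  a b c d e f g h
  ─────────────────
8│♜ · · ♚ · · · ♜│8
7│♟ ♟ ♟ · ♟ · · ♟│7
6│· · · · · · · ♝│6
5│· · · · · ♞ · ·│5
4│· · · ♟ ♞ · · ·│4
3│♘ · ♙ ♗ · · · ♙│3
2│♙ ♙ · ♙ · ♙ ♙ ·│2
1│♖ · ♗ ♕ ♔ · · ♖│1
  ─────────────────
  a b c d e f g h

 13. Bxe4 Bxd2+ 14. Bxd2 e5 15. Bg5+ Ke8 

  a b c d e f g h
  ─────────────────
8│♜ · · · ♚ · · ♜│8
7│♟ ♟ ♟ · · · · ♟│7
6│· · · · · · · ·│6
5│· · · · ♟ ♞ ♗ ·│5
4│· · · ♟ ♗ · · ·│4
3│♘ · ♙ · · · · ♙│3
2│♙ ♙ · · · ♙ ♙ ·│2
1│♖ · · ♕ ♔ · · ♖│1
  ─────────────────
  a b c d e f g h



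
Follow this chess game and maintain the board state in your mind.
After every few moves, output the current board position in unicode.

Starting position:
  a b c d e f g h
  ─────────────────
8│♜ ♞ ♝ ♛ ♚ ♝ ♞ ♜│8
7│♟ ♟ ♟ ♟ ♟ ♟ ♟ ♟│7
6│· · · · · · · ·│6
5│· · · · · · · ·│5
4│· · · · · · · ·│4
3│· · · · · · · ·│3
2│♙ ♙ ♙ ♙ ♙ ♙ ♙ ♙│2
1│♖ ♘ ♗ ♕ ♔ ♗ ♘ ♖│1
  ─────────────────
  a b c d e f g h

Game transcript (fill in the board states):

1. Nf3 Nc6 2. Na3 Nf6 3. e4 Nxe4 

  a b c d e f g h
  ─────────────────
8│♜ · ♝ ♛ ♚ ♝ · ♜│8
7│♟ ♟ ♟ ♟ ♟ ♟ ♟ ♟│7
6│· · ♞ · · · · ·│6
5│· · · · · · · ·│5
4│· · · · ♞ · · ·│4
3│♘ · · · · ♘ · ·│3
2│♙ ♙ ♙ ♙ · ♙ ♙ ♙│2
1│♖ · ♗ ♕ ♔ ♗ · ♖│1
  ─────────────────
  a b c d e f g h

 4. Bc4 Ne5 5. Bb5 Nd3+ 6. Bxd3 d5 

  a b c d e f g h
  ─────────────────
8│♜ · ♝ ♛ ♚ ♝ · ♜│8
7│♟ ♟ ♟ · ♟ ♟ ♟ ♟│7
6│· · · · · · · ·│6
5│· · · ♟ · · · ·│5
4│· · · · ♞ · · ·│4
3│♘ · · ♗ · ♘ · ·│3
2│♙ ♙ ♙ ♙ · ♙ ♙ ♙│2
1│♖ · ♗ ♕ ♔ · · ♖│1
  ─────────────────
  a b c d e f g h

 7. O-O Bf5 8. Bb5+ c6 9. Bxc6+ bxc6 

  a b c d e f g h
  ─────────────────
8│♜ · · ♛ ♚ ♝ · ♜│8
7│♟ · · · ♟ ♟ ♟ ♟│7
6│· · ♟ · · · · ·│6
5│· · · ♟ · ♝ · ·│5
4│· · · · ♞ · · ·│4
3│♘ · · · · ♘ · ·│3
2│♙ ♙ ♙ ♙ · ♙ ♙ ♙│2
1│♖ · ♗ ♕ · ♖ ♔ ·│1
  ─────────────────
  a b c d e f g h

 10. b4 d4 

  a b c d e f g h
  ─────────────────
8│♜ · · ♛ ♚ ♝ · ♜│8
7│♟ · · · ♟ ♟ ♟ ♟│7
6│· · ♟ · · · · ·│6
5│· · · · · ♝ · ·│5
4│· ♙ · ♟ ♞ · · ·│4
3│♘ · · · · ♘ · ·│3
2│♙ · ♙ ♙ · ♙ ♙ ♙│2
1│♖ · ♗ ♕ · ♖ ♔ ·│1
  ─────────────────
  a b c d e f g h


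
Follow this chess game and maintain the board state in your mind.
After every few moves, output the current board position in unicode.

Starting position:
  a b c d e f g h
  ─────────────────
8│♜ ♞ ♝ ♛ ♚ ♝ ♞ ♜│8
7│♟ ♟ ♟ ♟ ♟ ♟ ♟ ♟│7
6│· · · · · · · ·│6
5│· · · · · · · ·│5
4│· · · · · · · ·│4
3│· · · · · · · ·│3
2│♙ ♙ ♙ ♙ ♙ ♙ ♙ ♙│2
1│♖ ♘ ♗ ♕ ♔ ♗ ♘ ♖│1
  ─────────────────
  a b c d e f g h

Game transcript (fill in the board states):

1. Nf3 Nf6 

  a b c d e f g h
  ─────────────────
8│♜ ♞ ♝ ♛ ♚ ♝ · ♜│8
7│♟ ♟ ♟ ♟ ♟ ♟ ♟ ♟│7
6│· · · · · ♞ · ·│6
5│· · · · · · · ·│5
4│· · · · · · · ·│4
3│· · · · · ♘ · ·│3
2│♙ ♙ ♙ ♙ ♙ ♙ ♙ ♙│2
1│♖ ♘ ♗ ♕ ♔ ♗ · ♖│1
  ─────────────────
  a b c d e f g h

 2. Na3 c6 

  a b c d e f g h
  ─────────────────
8│♜ ♞ ♝ ♛ ♚ ♝ · ♜│8
7│♟ ♟ · ♟ ♟ ♟ ♟ ♟│7
6│· · ♟ · · ♞ · ·│6
5│· · · · · · · ·│5
4│· · · · · · · ·│4
3│♘ · · · · ♘ · ·│3
2│♙ ♙ ♙ ♙ ♙ ♙ ♙ ♙│2
1│♖ · ♗ ♕ ♔ ♗ · ♖│1
  ─────────────────
  a b c d e f g h

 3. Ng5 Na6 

  a b c d e f g h
  ─────────────────
8│♜ · ♝ ♛ ♚ ♝ · ♜│8
7│♟ ♟ · ♟ ♟ ♟ ♟ ♟│7
6│♞ · ♟ · · ♞ · ·│6
5│· · · · · · ♘ ·│5
4│· · · · · · · ·│4
3│♘ · · · · · · ·│3
2│♙ ♙ ♙ ♙ ♙ ♙ ♙ ♙│2
1│♖ · ♗ ♕ ♔ ♗ · ♖│1
  ─────────────────
  a b c d e f g h



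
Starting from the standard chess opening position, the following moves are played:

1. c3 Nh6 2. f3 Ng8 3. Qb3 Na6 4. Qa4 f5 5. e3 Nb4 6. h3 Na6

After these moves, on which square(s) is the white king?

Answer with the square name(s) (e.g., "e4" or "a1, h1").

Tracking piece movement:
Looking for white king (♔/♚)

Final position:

  a b c d e f g h
  ─────────────────
8│♜ · ♝ ♛ ♚ ♝ ♞ ♜│8
7│♟ ♟ ♟ ♟ ♟ · ♟ ♟│7
6│♞ · · · · · · ·│6
5│· · · · · ♟ · ·│5
4│♕ · · · · · · ·│4
3│· · ♙ · ♙ ♙ · ♙│3
2│♙ ♙ · ♙ · · ♙ ·│2
1│♖ ♘ ♗ · ♔ ♗ ♘ ♖│1
  ─────────────────
  a b c d e f g h


e1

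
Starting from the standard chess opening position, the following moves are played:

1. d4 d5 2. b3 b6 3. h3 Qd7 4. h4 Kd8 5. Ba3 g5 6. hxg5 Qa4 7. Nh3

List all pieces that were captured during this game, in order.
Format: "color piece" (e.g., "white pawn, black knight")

Tracking captures:
  hxg5: captured black pawn

black pawn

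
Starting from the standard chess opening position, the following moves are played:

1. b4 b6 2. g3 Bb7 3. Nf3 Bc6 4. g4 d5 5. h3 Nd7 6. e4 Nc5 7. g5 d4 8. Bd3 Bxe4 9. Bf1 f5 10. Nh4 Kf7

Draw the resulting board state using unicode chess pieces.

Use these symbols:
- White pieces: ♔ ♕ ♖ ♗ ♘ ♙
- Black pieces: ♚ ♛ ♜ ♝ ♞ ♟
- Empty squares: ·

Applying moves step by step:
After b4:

♜ ♞ ♝ ♛ ♚ ♝ ♞ ♜
♟ ♟ ♟ ♟ ♟ ♟ ♟ ♟
· · · · · · · ·
· · · · · · · ·
· ♙ · · · · · ·
· · · · · · · ·
♙ · ♙ ♙ ♙ ♙ ♙ ♙
♖ ♘ ♗ ♕ ♔ ♗ ♘ ♖


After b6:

♜ ♞ ♝ ♛ ♚ ♝ ♞ ♜
♟ · ♟ ♟ ♟ ♟ ♟ ♟
· ♟ · · · · · ·
· · · · · · · ·
· ♙ · · · · · ·
· · · · · · · ·
♙ · ♙ ♙ ♙ ♙ ♙ ♙
♖ ♘ ♗ ♕ ♔ ♗ ♘ ♖


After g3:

♜ ♞ ♝ ♛ ♚ ♝ ♞ ♜
♟ · ♟ ♟ ♟ ♟ ♟ ♟
· ♟ · · · · · ·
· · · · · · · ·
· ♙ · · · · · ·
· · · · · · ♙ ·
♙ · ♙ ♙ ♙ ♙ · ♙
♖ ♘ ♗ ♕ ♔ ♗ ♘ ♖


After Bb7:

♜ ♞ · ♛ ♚ ♝ ♞ ♜
♟ ♝ ♟ ♟ ♟ ♟ ♟ ♟
· ♟ · · · · · ·
· · · · · · · ·
· ♙ · · · · · ·
· · · · · · ♙ ·
♙ · ♙ ♙ ♙ ♙ · ♙
♖ ♘ ♗ ♕ ♔ ♗ ♘ ♖


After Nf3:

♜ ♞ · ♛ ♚ ♝ ♞ ♜
♟ ♝ ♟ ♟ ♟ ♟ ♟ ♟
· ♟ · · · · · ·
· · · · · · · ·
· ♙ · · · · · ·
· · · · · ♘ ♙ ·
♙ · ♙ ♙ ♙ ♙ · ♙
♖ ♘ ♗ ♕ ♔ ♗ · ♖


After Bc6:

♜ ♞ · ♛ ♚ ♝ ♞ ♜
♟ · ♟ ♟ ♟ ♟ ♟ ♟
· ♟ ♝ · · · · ·
· · · · · · · ·
· ♙ · · · · · ·
· · · · · ♘ ♙ ·
♙ · ♙ ♙ ♙ ♙ · ♙
♖ ♘ ♗ ♕ ♔ ♗ · ♖


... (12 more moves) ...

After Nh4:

♜ · · ♛ ♚ ♝ ♞ ♜
♟ · ♟ · ♟ · ♟ ♟
· ♟ · · · · · ·
· · ♞ · · ♟ ♙ ·
· ♙ · ♟ ♝ · · ♘
· · · · · · · ♙
♙ · ♙ ♙ · ♙ · ·
♖ ♘ ♗ ♕ ♔ ♗ · ♖


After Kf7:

♜ · · ♛ · ♝ ♞ ♜
♟ · ♟ · ♟ ♚ ♟ ♟
· ♟ · · · · · ·
· · ♞ · · ♟ ♙ ·
· ♙ · ♟ ♝ · · ♘
· · · · · · · ♙
♙ · ♙ ♙ · ♙ · ·
♖ ♘ ♗ ♕ ♔ ♗ · ♖



  a b c d e f g h
  ─────────────────
8│♜ · · ♛ · ♝ ♞ ♜│8
7│♟ · ♟ · ♟ ♚ ♟ ♟│7
6│· ♟ · · · · · ·│6
5│· · ♞ · · ♟ ♙ ·│5
4│· ♙ · ♟ ♝ · · ♘│4
3│· · · · · · · ♙│3
2│♙ · ♙ ♙ · ♙ · ·│2
1│♖ ♘ ♗ ♕ ♔ ♗ · ♖│1
  ─────────────────
  a b c d e f g h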